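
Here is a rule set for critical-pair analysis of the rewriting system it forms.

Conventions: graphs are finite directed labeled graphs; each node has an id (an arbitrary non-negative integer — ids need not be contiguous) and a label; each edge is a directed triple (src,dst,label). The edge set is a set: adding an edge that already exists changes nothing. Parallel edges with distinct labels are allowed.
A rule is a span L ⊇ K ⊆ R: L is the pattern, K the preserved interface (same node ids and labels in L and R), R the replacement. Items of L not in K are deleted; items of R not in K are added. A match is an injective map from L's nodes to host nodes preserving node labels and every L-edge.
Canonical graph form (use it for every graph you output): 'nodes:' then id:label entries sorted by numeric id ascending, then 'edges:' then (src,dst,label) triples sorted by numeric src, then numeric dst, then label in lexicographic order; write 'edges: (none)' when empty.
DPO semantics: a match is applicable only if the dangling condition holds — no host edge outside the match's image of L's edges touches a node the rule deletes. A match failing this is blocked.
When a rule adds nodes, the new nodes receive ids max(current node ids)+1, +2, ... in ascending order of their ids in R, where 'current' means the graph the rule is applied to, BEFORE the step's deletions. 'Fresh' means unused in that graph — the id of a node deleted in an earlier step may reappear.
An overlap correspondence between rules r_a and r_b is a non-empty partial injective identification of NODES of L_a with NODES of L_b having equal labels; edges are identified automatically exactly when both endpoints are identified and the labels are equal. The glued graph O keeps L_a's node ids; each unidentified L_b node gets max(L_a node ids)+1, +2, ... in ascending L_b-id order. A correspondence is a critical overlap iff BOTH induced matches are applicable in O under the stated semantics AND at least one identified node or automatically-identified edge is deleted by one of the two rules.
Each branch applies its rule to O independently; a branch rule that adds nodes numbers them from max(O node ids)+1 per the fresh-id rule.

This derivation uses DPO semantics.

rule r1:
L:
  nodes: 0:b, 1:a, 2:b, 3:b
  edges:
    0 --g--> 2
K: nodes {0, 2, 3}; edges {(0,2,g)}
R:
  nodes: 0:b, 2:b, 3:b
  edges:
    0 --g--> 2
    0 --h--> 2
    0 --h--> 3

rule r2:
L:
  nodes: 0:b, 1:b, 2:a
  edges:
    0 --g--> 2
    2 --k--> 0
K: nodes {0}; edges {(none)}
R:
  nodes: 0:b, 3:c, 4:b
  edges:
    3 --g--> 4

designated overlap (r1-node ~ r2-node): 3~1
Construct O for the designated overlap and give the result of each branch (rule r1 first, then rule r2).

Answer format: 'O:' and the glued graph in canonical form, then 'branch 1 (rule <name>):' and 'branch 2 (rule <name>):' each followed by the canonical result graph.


O:
nodes: 0:b, 1:a, 2:b, 3:b, 4:b, 5:a
edges: (0,2,g); (4,5,g); (5,4,k)
branch 1 (rule r1):
nodes: 0:b, 2:b, 3:b, 4:b, 5:a
edges: (0,2,g); (0,2,h); (0,3,h); (4,5,g); (5,4,k)
branch 2 (rule r2):
nodes: 0:b, 1:a, 2:b, 4:b, 6:c, 7:b
edges: (0,2,g); (6,7,g)


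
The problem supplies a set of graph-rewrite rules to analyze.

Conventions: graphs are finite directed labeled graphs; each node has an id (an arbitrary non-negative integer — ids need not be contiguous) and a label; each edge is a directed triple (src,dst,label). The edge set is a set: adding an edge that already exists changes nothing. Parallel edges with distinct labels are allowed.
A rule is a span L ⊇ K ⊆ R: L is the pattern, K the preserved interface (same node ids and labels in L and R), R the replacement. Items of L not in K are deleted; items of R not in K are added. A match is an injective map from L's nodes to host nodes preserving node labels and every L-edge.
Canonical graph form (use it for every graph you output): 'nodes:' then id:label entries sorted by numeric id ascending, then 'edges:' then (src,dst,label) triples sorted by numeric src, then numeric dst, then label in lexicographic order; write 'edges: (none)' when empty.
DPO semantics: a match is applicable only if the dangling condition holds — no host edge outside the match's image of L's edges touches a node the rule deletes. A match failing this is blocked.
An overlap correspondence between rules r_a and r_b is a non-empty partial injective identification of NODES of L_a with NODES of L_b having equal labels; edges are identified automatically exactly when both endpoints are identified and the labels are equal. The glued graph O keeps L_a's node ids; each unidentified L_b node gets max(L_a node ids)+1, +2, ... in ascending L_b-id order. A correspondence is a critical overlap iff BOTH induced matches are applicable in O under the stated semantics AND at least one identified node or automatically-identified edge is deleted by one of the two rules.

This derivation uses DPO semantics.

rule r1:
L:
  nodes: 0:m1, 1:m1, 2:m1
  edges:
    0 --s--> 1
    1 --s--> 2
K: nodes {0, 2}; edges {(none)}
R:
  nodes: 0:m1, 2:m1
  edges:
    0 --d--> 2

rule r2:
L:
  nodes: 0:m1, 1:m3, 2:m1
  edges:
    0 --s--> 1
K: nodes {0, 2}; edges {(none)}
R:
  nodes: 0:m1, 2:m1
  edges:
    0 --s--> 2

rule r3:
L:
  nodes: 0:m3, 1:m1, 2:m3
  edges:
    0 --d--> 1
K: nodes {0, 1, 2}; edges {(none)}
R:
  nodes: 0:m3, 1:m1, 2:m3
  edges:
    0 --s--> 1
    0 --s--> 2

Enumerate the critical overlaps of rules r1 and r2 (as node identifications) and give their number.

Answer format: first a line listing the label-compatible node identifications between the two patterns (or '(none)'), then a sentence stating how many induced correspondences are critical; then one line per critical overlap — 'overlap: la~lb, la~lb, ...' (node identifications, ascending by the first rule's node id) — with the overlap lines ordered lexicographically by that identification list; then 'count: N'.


label-compatible node identifications between L(r1) and L(r2): 0~0, 0~2, 1~0, 1~2, 2~0, 2~2
3 of the induced correspondences are critical overlaps of r1 and r2.
overlap: 0~0, 1~2
overlap: 1~2
overlap: 1~2, 2~0
count: 3


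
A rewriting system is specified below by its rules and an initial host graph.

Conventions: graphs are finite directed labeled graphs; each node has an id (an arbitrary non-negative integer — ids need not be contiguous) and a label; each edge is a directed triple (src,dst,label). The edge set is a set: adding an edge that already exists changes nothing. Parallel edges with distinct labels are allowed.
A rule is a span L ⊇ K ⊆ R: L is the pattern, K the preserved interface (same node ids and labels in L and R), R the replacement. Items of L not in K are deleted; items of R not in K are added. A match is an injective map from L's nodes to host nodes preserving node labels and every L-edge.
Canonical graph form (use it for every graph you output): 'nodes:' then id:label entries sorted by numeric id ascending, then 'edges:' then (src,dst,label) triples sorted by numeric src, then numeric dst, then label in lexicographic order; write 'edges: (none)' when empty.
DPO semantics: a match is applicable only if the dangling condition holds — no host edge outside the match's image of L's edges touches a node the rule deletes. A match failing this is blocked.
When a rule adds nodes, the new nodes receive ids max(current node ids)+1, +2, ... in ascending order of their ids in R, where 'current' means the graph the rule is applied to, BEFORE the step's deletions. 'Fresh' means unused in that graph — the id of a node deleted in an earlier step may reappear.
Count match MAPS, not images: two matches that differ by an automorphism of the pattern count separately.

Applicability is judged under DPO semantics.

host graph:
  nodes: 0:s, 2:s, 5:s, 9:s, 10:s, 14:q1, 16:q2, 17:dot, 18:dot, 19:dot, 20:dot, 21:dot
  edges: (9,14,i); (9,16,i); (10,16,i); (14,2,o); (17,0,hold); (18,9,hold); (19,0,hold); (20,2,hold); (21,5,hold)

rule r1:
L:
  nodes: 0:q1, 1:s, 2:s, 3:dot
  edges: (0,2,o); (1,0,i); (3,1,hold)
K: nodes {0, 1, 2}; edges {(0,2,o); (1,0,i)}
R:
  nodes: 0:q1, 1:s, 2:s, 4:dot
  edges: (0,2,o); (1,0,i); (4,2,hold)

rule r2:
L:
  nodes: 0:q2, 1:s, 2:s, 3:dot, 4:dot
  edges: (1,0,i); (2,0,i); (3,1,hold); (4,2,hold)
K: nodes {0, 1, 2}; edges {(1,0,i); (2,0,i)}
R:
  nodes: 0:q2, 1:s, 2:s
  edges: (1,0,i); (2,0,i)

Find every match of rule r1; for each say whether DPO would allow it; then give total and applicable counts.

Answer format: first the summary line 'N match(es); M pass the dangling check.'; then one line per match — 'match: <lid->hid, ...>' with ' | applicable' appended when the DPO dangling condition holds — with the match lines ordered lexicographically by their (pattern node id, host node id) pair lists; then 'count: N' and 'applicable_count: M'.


1 match(es); 1 pass the dangling check.
match: 0->14, 1->9, 2->2, 3->18 | applicable
count: 1
applicable_count: 1


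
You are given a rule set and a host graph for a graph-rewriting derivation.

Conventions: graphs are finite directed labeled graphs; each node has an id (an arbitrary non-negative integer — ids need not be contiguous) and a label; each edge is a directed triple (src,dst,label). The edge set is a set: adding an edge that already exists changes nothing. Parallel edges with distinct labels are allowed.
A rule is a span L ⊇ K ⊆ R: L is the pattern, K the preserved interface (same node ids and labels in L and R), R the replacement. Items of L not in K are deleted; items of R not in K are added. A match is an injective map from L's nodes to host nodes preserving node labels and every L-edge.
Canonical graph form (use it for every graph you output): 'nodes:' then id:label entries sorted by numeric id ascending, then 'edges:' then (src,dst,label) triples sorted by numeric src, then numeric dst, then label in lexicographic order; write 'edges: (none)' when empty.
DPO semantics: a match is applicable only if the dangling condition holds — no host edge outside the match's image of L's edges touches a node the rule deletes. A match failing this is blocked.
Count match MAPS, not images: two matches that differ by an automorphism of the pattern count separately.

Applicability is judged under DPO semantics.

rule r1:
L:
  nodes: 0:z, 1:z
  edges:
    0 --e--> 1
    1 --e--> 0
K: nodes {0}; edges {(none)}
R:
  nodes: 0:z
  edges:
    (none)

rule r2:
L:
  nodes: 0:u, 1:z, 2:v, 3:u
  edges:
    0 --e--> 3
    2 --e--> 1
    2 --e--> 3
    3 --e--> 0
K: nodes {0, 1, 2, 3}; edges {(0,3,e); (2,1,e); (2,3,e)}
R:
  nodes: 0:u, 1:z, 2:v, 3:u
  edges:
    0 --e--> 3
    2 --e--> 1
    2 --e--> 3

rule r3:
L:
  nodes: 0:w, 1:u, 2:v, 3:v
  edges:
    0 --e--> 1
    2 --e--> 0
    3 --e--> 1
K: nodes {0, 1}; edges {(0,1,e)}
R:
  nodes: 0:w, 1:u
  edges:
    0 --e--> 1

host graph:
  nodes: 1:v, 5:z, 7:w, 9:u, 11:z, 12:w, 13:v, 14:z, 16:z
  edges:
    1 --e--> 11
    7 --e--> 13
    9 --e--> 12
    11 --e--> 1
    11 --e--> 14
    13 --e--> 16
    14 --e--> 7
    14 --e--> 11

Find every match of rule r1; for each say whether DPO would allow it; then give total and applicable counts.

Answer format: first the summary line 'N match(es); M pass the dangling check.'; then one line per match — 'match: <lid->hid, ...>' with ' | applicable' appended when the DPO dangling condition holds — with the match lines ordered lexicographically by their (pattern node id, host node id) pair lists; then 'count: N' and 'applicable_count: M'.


2 match(es); 0 pass the dangling check.
match: 0->11, 1->14
match: 0->14, 1->11
count: 2
applicable_count: 0


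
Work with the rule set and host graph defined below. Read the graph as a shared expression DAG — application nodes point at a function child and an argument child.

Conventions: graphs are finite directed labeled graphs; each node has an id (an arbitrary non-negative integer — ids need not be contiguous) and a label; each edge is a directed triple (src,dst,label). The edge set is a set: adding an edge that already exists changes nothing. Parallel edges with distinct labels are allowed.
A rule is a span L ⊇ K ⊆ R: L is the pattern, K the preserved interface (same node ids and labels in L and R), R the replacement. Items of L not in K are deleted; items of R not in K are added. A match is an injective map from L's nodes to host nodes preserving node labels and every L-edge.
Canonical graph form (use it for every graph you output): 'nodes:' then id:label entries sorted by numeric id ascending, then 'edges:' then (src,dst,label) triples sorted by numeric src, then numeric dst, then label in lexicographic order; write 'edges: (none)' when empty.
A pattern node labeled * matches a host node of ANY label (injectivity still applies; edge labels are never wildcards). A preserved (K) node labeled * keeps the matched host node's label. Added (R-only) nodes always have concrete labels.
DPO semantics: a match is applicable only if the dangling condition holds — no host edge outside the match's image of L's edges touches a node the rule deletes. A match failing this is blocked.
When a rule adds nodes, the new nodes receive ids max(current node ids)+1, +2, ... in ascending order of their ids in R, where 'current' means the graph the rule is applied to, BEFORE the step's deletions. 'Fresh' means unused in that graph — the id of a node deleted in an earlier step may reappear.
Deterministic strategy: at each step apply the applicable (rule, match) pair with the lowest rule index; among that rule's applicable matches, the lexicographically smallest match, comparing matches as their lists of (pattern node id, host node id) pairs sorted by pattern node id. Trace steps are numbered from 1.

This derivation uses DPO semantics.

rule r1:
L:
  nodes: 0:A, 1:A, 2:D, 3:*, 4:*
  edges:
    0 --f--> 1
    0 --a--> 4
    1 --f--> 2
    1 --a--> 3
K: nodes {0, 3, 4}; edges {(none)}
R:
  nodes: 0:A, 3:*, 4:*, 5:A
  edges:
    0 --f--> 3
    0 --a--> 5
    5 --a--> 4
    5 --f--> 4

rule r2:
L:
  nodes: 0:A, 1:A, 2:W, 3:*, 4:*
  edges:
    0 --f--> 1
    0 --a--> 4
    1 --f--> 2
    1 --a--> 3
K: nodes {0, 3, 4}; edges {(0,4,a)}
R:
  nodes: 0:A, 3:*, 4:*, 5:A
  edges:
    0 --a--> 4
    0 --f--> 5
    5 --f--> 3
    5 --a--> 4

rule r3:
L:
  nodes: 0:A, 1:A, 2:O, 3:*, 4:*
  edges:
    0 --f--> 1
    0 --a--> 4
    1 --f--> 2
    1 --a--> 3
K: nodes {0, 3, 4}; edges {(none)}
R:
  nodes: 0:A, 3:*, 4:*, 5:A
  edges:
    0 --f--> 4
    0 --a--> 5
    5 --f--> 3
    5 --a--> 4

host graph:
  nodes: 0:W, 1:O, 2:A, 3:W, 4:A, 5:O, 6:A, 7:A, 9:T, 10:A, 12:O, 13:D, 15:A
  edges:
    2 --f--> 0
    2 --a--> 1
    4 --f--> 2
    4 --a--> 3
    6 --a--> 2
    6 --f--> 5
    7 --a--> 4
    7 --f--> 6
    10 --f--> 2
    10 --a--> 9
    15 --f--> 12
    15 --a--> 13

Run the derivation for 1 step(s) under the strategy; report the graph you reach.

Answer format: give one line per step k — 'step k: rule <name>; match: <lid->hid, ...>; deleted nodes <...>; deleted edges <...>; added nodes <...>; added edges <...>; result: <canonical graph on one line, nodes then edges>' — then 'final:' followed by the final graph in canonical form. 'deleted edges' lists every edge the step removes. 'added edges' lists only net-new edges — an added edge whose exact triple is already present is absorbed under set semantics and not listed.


step 1: rule r3; match: 0->7, 1->6, 2->5, 3->2, 4->4; deleted nodes 5, 6; deleted edges (6,2,a); (6,5,f); (7,4,a); (7,6,f); added nodes 16; added edges (7,4,f); (7,16,a); (16,2,f); (16,4,a); result: nodes: 0:W, 1:O, 2:A, 3:W, 4:A, 7:A, 9:T, 10:A, 12:O, 13:D, 15:A, 16:A edges: (2,0,f); (2,1,a); (4,2,f); (4,3,a); (7,4,f); (7,16,a); (10,2,f); (10,9,a); (15,12,f); (15,13,a); (16,2,f); (16,4,a)
final:
nodes: 0:W, 1:O, 2:A, 3:W, 4:A, 7:A, 9:T, 10:A, 12:O, 13:D, 15:A, 16:A
edges: (2,0,f); (2,1,a); (4,2,f); (4,3,a); (7,4,f); (7,16,a); (10,2,f); (10,9,a); (15,12,f); (15,13,a); (16,2,f); (16,4,a)


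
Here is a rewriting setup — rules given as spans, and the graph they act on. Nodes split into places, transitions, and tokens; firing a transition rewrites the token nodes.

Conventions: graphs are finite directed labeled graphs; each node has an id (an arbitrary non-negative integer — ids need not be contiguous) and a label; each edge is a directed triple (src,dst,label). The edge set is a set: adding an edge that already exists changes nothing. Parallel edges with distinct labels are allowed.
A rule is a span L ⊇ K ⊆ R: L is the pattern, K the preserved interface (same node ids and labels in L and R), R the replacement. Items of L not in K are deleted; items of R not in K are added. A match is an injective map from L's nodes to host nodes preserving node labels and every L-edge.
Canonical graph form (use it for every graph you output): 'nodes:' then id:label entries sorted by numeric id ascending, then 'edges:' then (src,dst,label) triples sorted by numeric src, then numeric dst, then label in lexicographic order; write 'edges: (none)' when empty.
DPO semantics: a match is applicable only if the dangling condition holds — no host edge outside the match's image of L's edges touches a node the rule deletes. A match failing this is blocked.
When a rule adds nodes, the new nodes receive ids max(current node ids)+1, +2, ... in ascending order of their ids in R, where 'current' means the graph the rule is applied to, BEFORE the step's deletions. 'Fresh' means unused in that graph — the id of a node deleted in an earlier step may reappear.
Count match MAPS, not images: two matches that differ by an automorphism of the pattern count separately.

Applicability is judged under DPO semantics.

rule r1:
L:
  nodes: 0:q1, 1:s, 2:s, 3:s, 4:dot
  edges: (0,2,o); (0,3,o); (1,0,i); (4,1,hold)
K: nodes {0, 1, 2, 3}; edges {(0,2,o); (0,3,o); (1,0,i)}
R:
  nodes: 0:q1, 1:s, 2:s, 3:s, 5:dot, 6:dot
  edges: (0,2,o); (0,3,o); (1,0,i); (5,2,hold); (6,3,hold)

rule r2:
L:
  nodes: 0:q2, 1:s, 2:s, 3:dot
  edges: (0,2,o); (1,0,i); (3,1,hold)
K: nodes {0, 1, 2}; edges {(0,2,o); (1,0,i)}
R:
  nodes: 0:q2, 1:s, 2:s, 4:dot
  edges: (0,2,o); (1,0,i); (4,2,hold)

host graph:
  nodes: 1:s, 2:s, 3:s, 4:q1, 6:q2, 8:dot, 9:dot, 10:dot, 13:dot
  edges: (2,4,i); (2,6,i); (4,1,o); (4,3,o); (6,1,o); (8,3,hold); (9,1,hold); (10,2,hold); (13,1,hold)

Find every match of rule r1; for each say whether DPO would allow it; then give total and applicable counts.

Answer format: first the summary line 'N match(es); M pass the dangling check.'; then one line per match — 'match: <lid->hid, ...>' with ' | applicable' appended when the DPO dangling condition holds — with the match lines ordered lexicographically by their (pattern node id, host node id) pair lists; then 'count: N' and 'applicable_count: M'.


2 match(es); 2 pass the dangling check.
match: 0->4, 1->2, 2->1, 3->3, 4->10 | applicable
match: 0->4, 1->2, 2->3, 3->1, 4->10 | applicable
count: 2
applicable_count: 2


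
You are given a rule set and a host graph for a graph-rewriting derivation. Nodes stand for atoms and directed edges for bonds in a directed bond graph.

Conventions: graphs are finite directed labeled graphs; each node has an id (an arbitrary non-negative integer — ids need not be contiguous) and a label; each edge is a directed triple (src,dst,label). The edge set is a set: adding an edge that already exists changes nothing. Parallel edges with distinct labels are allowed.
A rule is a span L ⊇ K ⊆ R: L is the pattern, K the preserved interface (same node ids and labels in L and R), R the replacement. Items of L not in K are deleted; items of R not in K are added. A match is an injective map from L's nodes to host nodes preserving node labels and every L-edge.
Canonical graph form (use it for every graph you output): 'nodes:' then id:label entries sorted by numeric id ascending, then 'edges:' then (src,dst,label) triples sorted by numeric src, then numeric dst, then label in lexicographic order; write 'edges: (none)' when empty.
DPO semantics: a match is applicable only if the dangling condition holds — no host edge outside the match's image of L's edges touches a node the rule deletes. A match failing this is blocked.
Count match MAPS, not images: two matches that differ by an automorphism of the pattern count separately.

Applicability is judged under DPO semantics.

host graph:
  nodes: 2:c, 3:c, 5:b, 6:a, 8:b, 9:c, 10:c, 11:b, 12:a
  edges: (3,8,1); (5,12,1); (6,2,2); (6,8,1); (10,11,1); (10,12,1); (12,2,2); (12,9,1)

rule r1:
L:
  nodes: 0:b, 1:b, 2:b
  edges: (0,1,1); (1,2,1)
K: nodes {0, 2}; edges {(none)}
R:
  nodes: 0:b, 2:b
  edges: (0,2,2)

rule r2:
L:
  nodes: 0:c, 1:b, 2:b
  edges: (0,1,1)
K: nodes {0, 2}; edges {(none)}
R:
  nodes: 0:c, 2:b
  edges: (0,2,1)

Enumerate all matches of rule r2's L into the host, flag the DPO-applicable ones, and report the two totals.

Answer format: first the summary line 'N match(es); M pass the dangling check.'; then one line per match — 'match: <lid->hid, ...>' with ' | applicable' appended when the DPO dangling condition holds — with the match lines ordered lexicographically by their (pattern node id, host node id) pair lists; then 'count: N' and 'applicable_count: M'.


4 match(es); 2 pass the dangling check.
match: 0->3, 1->8, 2->5
match: 0->3, 1->8, 2->11
match: 0->10, 1->11, 2->5 | applicable
match: 0->10, 1->11, 2->8 | applicable
count: 4
applicable_count: 2


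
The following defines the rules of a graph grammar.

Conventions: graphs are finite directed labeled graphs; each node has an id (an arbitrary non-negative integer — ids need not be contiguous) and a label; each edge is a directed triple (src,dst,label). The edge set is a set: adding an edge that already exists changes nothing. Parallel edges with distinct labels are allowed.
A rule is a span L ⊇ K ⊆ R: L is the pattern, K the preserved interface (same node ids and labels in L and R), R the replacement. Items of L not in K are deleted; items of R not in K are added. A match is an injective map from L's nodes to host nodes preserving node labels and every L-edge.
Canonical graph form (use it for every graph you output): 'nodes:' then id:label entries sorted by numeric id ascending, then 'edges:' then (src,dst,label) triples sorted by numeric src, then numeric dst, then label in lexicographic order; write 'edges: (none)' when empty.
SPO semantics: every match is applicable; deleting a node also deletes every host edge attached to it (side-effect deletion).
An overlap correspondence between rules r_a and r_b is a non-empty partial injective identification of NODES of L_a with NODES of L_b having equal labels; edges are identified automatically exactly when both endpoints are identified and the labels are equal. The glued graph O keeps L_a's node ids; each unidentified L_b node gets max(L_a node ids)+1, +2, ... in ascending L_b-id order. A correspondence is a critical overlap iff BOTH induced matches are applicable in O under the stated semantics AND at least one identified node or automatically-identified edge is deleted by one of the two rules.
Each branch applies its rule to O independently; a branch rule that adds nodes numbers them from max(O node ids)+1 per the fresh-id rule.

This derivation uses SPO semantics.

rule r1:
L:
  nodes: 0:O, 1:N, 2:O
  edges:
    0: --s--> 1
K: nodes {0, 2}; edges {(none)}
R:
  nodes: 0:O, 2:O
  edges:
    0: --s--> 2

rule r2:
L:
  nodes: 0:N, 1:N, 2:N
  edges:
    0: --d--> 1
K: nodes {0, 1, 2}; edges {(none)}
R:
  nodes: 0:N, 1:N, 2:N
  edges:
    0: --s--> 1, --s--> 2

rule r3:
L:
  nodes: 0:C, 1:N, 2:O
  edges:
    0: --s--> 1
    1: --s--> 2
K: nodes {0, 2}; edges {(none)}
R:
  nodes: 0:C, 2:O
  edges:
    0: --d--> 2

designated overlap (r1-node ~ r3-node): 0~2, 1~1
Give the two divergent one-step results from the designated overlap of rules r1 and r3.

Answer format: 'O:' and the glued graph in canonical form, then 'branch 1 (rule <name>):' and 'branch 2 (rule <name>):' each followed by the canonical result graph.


O:
nodes: 0:O, 1:N, 2:O, 3:C
edges: (0,1,s); (1,0,s); (3,1,s)
branch 1 (rule r1):
nodes: 0:O, 2:O, 3:C
edges: (0,2,s)
branch 2 (rule r3):
nodes: 0:O, 2:O, 3:C
edges: (3,0,d)


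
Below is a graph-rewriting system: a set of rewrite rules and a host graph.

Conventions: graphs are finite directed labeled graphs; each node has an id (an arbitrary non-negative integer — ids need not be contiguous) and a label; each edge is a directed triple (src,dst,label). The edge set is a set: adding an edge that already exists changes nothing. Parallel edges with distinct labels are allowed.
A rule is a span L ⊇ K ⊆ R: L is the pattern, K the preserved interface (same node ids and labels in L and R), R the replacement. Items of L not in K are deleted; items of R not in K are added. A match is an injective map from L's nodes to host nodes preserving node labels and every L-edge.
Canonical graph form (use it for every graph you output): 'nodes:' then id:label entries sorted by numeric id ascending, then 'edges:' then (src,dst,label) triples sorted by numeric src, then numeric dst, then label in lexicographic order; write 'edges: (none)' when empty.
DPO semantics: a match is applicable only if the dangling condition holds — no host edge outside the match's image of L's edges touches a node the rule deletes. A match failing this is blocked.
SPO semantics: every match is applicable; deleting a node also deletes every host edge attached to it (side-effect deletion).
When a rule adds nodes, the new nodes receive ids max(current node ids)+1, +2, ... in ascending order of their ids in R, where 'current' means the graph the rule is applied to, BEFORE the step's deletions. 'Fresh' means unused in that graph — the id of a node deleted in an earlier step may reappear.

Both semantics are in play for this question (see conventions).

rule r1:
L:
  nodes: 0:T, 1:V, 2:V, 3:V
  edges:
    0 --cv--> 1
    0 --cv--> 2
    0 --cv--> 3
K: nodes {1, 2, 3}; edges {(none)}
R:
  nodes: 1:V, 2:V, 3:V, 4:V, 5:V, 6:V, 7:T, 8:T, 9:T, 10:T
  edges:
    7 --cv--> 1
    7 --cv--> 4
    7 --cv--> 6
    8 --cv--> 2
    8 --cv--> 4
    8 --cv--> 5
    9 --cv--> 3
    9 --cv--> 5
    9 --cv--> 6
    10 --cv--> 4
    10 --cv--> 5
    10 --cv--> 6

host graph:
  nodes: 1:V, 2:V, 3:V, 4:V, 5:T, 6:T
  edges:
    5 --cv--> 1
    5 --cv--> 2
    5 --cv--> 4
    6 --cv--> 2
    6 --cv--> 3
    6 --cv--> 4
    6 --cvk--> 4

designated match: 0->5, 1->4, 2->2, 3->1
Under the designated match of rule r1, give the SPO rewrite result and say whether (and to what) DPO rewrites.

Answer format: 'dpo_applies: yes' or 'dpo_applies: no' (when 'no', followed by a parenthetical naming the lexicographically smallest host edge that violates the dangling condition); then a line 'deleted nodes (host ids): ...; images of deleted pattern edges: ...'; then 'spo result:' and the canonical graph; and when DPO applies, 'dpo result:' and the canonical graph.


dpo_applies: yes
deleted nodes (host ids): 5; images of deleted pattern edges: (5,1,cv); (5,2,cv); (5,4,cv)
spo result:
nodes: 1:V, 2:V, 3:V, 4:V, 6:T, 7:V, 8:V, 9:V, 10:T, 11:T, 12:T, 13:T
edges: (6,2,cv); (6,3,cv); (6,4,cv); (6,4,cvk); (10,4,cv); (10,7,cv); (10,9,cv); (11,2,cv); (11,7,cv); (11,8,cv); (12,1,cv); (12,8,cv); (12,9,cv); (13,7,cv); (13,8,cv); (13,9,cv)
dpo result:
nodes: 1:V, 2:V, 3:V, 4:V, 6:T, 7:V, 8:V, 9:V, 10:T, 11:T, 12:T, 13:T
edges: (6,2,cv); (6,3,cv); (6,4,cv); (6,4,cvk); (10,4,cv); (10,7,cv); (10,9,cv); (11,2,cv); (11,7,cv); (11,8,cv); (12,1,cv); (12,8,cv); (12,9,cv); (13,7,cv); (13,8,cv); (13,9,cv)


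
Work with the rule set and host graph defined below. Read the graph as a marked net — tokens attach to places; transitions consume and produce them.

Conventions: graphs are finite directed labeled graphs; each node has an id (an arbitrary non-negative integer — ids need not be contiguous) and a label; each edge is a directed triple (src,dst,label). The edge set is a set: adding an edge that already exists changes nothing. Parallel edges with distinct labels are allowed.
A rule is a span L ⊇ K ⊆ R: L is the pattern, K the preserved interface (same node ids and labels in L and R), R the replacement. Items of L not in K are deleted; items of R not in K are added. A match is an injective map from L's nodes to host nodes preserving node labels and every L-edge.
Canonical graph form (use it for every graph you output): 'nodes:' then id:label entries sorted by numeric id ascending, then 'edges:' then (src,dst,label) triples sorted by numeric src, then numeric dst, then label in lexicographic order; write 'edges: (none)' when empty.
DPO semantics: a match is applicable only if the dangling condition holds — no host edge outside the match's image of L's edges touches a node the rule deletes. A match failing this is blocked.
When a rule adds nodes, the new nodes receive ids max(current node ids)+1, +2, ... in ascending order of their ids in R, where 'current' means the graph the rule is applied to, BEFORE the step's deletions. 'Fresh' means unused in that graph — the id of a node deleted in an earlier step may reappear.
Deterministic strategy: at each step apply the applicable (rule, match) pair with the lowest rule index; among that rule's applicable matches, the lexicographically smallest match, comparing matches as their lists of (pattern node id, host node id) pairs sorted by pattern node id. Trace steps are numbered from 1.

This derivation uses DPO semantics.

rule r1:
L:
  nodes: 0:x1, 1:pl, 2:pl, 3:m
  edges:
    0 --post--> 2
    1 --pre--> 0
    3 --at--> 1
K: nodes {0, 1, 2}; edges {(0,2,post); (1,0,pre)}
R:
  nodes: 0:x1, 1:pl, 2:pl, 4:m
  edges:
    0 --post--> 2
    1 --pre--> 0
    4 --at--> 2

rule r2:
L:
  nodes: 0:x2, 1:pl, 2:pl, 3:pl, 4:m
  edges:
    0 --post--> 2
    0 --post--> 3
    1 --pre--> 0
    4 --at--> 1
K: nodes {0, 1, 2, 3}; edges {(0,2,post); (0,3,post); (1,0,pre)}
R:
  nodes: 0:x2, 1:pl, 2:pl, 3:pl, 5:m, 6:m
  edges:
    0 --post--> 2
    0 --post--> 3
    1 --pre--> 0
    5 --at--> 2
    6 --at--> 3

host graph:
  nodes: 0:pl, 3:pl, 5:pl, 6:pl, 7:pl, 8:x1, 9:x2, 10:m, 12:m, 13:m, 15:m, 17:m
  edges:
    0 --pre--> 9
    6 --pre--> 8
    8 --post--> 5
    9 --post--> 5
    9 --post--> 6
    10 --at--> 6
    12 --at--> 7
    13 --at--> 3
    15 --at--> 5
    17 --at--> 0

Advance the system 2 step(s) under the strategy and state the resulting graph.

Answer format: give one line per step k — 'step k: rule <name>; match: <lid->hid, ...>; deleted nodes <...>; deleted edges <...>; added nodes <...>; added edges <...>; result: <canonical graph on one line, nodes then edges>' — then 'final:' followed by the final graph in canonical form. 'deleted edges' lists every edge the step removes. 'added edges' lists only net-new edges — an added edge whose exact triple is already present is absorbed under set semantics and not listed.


step 1: rule r1; match: 0->8, 1->6, 2->5, 3->10; deleted nodes 10; deleted edges (10,6,at); added nodes 18; added edges (18,5,at); result: nodes: 0:pl, 3:pl, 5:pl, 6:pl, 7:pl, 8:x1, 9:x2, 12:m, 13:m, 15:m, 17:m, 18:m edges: (0,9,pre); (6,8,pre); (8,5,post); (9,5,post); (9,6,post); (12,7,at); (13,3,at); (15,5,at); (17,0,at); (18,5,at)
step 2: rule r2; match: 0->9, 1->0, 2->5, 3->6, 4->17; deleted nodes 17; deleted edges (17,0,at); added nodes 19, 20; added edges (19,5,at); (20,6,at); result: nodes: 0:pl, 3:pl, 5:pl, 6:pl, 7:pl, 8:x1, 9:x2, 12:m, 13:m, 15:m, 18:m, 19:m, 20:m edges: (0,9,pre); (6,8,pre); (8,5,post); (9,5,post); (9,6,post); (12,7,at); (13,3,at); (15,5,at); (18,5,at); (19,5,at); (20,6,at)
final:
nodes: 0:pl, 3:pl, 5:pl, 6:pl, 7:pl, 8:x1, 9:x2, 12:m, 13:m, 15:m, 18:m, 19:m, 20:m
edges: (0,9,pre); (6,8,pre); (8,5,post); (9,5,post); (9,6,post); (12,7,at); (13,3,at); (15,5,at); (18,5,at); (19,5,at); (20,6,at)


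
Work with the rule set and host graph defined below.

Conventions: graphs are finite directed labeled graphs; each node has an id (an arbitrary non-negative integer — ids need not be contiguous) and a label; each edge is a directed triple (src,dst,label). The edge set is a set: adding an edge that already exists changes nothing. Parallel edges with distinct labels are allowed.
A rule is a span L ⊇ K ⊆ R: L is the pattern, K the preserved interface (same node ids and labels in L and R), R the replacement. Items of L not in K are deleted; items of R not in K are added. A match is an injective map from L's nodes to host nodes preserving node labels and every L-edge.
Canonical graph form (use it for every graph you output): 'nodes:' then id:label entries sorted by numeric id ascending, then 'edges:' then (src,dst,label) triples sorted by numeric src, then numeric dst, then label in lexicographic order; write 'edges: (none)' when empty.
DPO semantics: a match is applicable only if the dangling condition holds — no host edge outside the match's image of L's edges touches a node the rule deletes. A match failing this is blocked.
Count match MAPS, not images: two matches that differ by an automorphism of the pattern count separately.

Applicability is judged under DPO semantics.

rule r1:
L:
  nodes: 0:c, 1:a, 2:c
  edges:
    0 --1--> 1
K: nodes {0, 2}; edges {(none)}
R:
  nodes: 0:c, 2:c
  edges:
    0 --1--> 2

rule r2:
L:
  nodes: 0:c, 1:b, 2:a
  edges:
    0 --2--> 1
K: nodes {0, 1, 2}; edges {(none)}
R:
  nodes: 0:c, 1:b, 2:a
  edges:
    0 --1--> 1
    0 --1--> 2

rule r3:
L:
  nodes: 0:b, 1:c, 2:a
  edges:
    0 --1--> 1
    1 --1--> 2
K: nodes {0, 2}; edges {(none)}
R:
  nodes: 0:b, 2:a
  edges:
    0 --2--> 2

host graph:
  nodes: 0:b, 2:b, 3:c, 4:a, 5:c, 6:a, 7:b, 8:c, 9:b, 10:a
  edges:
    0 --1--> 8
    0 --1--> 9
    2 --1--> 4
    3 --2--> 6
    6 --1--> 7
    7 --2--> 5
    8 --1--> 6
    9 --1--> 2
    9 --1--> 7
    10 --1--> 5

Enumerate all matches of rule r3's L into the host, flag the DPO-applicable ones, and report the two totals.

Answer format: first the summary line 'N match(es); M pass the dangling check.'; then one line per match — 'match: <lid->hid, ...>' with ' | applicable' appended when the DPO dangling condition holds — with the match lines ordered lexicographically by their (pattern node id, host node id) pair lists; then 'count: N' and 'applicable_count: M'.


1 match(es); 1 pass the dangling check.
match: 0->0, 1->8, 2->6 | applicable
count: 1
applicable_count: 1


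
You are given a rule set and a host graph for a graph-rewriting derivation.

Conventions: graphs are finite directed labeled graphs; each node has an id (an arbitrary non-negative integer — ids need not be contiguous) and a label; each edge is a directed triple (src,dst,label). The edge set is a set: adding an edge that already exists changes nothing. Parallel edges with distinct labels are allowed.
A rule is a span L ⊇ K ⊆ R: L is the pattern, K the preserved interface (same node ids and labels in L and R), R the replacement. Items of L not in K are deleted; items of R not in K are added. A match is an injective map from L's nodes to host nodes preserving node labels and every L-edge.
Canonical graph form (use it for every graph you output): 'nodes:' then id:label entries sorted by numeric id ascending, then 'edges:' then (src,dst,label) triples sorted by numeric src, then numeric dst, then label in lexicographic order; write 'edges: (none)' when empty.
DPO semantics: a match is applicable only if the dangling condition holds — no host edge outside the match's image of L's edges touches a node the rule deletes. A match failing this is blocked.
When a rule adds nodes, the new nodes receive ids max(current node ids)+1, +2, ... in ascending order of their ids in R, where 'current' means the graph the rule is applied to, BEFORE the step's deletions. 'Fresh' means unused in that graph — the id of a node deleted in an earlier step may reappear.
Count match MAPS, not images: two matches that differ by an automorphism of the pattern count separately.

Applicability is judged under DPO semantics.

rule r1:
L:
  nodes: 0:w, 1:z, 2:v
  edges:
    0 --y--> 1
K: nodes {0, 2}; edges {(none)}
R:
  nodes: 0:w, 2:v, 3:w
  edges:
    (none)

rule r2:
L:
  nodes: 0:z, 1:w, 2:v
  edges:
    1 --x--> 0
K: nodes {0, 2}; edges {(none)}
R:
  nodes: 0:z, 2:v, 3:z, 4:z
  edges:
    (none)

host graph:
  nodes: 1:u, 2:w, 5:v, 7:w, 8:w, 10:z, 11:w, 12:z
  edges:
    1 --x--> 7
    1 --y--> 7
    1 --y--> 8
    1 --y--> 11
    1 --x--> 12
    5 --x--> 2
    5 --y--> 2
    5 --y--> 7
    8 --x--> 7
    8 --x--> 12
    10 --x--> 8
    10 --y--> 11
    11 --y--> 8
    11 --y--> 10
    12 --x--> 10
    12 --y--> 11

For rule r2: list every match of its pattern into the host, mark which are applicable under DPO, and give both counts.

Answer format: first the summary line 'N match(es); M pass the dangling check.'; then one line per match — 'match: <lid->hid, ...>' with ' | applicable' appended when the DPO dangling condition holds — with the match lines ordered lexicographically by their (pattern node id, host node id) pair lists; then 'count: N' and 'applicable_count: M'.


1 match(es); 0 pass the dangling check.
match: 0->12, 1->8, 2->5
count: 1
applicable_count: 0


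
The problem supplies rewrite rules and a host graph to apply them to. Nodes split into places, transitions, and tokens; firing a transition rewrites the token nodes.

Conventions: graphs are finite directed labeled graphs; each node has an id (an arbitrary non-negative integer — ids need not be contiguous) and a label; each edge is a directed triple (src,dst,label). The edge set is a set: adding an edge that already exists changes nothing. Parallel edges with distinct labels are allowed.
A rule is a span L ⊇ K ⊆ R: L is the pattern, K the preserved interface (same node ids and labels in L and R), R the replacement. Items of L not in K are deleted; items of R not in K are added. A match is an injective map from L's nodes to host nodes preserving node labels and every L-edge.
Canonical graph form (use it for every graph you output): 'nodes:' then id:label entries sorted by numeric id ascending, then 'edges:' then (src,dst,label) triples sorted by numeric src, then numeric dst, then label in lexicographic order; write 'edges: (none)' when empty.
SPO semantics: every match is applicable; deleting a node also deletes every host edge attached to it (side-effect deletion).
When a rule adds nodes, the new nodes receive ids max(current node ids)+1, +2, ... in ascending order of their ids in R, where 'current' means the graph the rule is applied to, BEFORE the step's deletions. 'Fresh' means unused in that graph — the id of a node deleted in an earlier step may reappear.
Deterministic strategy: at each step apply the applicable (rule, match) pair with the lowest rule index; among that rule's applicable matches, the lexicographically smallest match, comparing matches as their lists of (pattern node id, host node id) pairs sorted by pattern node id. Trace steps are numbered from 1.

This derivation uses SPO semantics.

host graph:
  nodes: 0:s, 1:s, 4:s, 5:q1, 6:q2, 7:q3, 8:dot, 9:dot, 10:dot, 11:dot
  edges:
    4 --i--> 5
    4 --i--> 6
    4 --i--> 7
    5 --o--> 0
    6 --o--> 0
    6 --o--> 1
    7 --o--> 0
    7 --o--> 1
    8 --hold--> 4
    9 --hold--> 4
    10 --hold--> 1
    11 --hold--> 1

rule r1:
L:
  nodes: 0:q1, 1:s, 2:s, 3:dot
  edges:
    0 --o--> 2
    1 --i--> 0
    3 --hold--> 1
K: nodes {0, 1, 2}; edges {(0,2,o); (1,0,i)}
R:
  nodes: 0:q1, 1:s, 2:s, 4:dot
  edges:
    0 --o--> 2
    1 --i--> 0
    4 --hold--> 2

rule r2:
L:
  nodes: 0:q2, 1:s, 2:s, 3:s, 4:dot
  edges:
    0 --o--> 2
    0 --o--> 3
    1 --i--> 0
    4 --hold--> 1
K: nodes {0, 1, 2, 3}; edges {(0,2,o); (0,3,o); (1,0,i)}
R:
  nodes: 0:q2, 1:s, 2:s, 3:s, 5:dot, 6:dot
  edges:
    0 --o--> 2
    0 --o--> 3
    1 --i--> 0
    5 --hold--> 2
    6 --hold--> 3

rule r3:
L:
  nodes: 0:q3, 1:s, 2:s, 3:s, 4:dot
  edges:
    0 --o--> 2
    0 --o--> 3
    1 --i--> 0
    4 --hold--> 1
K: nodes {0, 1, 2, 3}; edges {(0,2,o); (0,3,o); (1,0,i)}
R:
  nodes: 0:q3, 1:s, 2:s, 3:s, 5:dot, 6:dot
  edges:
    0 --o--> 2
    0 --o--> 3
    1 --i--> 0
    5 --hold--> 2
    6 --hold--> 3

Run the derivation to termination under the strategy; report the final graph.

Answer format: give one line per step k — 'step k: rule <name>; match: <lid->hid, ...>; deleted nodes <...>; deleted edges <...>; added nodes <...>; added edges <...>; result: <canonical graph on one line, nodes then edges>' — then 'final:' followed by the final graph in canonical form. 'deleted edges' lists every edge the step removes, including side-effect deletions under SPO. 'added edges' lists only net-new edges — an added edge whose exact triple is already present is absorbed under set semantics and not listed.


step 1: rule r1; match: 0->5, 1->4, 2->0, 3->8; deleted nodes 8; deleted edges (8,4,hold); added nodes 12; added edges (12,0,hold); result: nodes: 0:s, 1:s, 4:s, 5:q1, 6:q2, 7:q3, 9:dot, 10:dot, 11:dot, 12:dot edges: (4,5,i); (4,6,i); (4,7,i); (5,0,o); (6,0,o); (6,1,o); (7,0,o); (7,1,o); (9,4,hold); (10,1,hold); (11,1,hold); (12,0,hold)
step 2: rule r1; match: 0->5, 1->4, 2->0, 3->9; deleted nodes 9; deleted edges (9,4,hold); added nodes 13; added edges (13,0,hold); result: nodes: 0:s, 1:s, 4:s, 5:q1, 6:q2, 7:q3, 10:dot, 11:dot, 12:dot, 13:dot edges: (4,5,i); (4,6,i); (4,7,i); (5,0,o); (6,0,o); (6,1,o); (7,0,o); (7,1,o); (10,1,hold); (11,1,hold); (12,0,hold); (13,0,hold)
final:
nodes: 0:s, 1:s, 4:s, 5:q1, 6:q2, 7:q3, 10:dot, 11:dot, 12:dot, 13:dot
edges: (4,5,i); (4,6,i); (4,7,i); (5,0,o); (6,0,o); (6,1,o); (7,0,o); (7,1,o); (10,1,hold); (11,1,hold); (12,0,hold); (13,0,hold)
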